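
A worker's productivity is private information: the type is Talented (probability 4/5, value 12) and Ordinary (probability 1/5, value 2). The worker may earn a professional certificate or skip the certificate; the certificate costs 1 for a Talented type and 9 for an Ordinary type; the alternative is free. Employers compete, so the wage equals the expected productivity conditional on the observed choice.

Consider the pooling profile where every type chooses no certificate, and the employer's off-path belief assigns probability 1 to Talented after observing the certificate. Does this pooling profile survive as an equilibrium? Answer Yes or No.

On path, the employer holds the prior and pays 4/5·12 + 1/5·2 = 10. Off path (the certificate), believing Talented, it pays 12.
Talented: no certificate nets 10; the certificate nets 12 − 1 = 11. Talented would deviate.
Ordinary: no certificate nets 10; the certificate nets 12 − 9 = 3. Ordinary stays.
A type deviates, so pooling fails.

No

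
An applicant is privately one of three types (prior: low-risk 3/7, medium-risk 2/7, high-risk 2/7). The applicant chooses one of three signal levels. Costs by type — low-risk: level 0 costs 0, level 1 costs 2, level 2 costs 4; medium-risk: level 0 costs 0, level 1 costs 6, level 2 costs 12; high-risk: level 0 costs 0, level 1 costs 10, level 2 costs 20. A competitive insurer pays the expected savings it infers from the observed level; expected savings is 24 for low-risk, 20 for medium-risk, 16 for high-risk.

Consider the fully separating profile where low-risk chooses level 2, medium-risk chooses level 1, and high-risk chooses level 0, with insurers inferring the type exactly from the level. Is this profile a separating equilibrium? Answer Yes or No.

No

Separating rebates: level 2 → 24, level 1 → 20, level 0 → 16.
low-risk (assigned level 2): level 0: 16 − 0 = 16; level 1: 20 − 2 = 18; level 2: 24 − 4 = 20. low-risk stays.
medium-risk (assigned level 1): level 0: 16 − 0 = 16; level 1: 20 − 6 = 14; level 2: 24 − 12 = 12. medium-risk prefers level 0.
high-risk (assigned level 0): level 0: 16 − 0 = 16; level 1: 20 − 10 = 10; level 2: 24 − 20 = 4. high-risk stays.
At least one type deviates; the separating profile fails.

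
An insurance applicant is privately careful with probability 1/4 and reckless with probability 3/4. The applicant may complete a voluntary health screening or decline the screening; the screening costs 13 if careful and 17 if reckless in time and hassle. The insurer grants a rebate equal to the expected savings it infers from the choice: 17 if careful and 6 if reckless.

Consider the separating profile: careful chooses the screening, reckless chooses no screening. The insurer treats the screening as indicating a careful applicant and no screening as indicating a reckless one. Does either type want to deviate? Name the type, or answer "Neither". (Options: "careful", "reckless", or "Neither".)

careful

The screening pays 17; no screening pays 6.
careful: assigned the screening, nets 17 − 13 = 4; deviating to no screening nets 6.
reckless: assigned no screening, nets 6; deviating to the screening nets 17 − 17 = 0.
The careful type gains 2 by deviating.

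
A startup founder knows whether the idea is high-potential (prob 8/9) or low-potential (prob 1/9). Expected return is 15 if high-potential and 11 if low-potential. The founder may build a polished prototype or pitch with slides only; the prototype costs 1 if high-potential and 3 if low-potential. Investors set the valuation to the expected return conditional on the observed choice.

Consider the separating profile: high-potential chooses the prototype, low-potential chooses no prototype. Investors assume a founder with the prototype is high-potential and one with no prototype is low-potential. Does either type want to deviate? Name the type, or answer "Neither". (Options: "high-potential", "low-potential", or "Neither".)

low-potential

The prototype pays 15; no prototype pays 11.
high-potential: assigned the prototype, nets 15 − 1 = 14; deviating to no prototype nets 11.
low-potential: assigned no prototype, nets 11; deviating to the prototype nets 15 − 3 = 12.
The low-potential type gains 1 by deviating.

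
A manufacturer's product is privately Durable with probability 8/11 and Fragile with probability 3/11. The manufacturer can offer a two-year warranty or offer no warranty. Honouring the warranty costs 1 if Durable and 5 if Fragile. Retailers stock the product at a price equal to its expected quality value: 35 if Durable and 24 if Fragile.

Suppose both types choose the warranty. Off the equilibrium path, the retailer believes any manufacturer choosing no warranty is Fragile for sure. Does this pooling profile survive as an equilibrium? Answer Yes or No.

On path, the retailer holds the prior and pays 8/11·35 + 3/11·24 = 32. Off path (no warranty), believing Fragile, it pays 24.
Durable: the warranty nets 32 − 1 = 31; no warranty nets 24. Durable stays.
Fragile: the warranty nets 32 − 5 = 27; no warranty nets 24. Fragile stays.
No type deviates, so pooling is sustained.

Yes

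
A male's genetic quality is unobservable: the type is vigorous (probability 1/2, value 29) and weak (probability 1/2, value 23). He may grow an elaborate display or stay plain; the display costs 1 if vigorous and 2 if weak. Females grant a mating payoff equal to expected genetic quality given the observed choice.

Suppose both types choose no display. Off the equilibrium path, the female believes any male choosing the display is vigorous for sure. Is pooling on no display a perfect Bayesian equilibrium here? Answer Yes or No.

No

On path, the female holds the prior and pays 1/2·29 + 1/2·23 = 26. Off path (the display), believing vigorous, it pays 29.
vigorous: no display nets 26; the display nets 29 − 1 = 28. vigorous would deviate.
weak: no display nets 26; the display nets 29 − 2 = 27. weak would deviate.
A type deviates, so pooling fails.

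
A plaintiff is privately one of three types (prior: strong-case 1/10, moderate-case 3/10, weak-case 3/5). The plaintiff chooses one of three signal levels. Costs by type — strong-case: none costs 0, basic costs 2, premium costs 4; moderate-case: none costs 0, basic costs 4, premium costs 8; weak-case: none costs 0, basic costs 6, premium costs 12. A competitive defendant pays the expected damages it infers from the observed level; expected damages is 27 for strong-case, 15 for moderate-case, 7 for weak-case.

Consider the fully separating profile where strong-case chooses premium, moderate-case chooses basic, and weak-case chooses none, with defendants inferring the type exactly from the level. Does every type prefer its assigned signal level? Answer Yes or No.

Separating settlements: premium → 27, basic → 15, none → 7.
strong-case (assigned premium): none: 7 − 0 = 7; basic: 15 − 2 = 13; premium: 27 − 4 = 23. strong-case stays.
moderate-case (assigned basic): none: 7 − 0 = 7; basic: 15 − 4 = 11; premium: 27 − 8 = 19. moderate-case prefers premium.
weak-case (assigned none): none: 7 − 0 = 7; basic: 15 − 6 = 9; premium: 27 − 12 = 15. weak-case prefers premium.
At least one type deviates; the separating profile fails.

No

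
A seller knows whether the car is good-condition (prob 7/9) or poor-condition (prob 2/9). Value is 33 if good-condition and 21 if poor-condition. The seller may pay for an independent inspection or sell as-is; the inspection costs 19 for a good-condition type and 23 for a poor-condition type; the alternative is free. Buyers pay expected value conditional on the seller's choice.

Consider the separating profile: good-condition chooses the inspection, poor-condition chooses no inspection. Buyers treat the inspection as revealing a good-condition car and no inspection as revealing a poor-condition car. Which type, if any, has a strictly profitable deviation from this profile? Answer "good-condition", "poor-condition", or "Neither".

good-condition

The inspection pays 33; no inspection pays 21.
good-condition: assigned the inspection, nets 33 − 19 = 14; deviating to no inspection nets 21.
poor-condition: assigned no inspection, nets 21; deviating to the inspection nets 33 − 23 = 10.
The good-condition type gains 7 by deviating.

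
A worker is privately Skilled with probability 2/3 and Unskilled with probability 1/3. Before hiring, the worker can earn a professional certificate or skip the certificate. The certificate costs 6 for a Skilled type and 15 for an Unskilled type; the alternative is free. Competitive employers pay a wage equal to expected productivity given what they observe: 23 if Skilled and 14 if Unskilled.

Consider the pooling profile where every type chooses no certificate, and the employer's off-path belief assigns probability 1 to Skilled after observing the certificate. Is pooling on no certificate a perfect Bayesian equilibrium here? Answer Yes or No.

Yes

On path, the employer holds the prior and pays 2/3·23 + 1/3·14 = 20. Off path (the certificate), believing Skilled, it pays 23.
Skilled: no certificate nets 20; the certificate nets 23 − 6 = 17. Skilled stays.
Unskilled: no certificate nets 20; the certificate nets 23 − 15 = 8. Unskilled stays.
No type deviates, so pooling is sustained.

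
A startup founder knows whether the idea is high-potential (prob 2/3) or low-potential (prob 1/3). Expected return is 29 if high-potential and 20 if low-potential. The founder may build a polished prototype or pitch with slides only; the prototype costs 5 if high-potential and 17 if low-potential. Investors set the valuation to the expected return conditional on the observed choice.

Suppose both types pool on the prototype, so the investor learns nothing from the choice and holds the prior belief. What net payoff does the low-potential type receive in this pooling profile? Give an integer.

Pooled valuation = 2/3·29 + 1/3·20 = 26.
low-potential pays cost 17 for the prototype, so net payoff = 26 − 17 = 9.

9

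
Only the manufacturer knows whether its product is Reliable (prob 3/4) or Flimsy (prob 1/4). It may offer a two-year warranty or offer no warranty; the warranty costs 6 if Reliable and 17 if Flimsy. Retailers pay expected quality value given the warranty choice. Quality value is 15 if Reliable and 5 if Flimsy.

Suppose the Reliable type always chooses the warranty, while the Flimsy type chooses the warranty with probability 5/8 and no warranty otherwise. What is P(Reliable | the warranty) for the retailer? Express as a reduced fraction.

P(the warranty) = (3/4)·1 + (1/4)·(5/8) = 29/32.
By Bayes' rule, P(Reliable | the warranty) = (3/4) / (29/32) = 24/29.

24/29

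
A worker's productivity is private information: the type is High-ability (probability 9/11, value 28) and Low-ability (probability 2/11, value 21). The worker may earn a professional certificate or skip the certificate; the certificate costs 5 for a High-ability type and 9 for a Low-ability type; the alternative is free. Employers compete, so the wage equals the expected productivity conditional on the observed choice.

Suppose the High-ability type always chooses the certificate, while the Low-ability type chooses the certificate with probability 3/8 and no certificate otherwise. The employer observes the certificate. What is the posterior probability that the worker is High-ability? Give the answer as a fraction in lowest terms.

12/13

P(the certificate) = (9/11)·1 + (2/11)·(3/8) = 39/44.
By Bayes' rule, P(High-ability | the certificate) = (9/11) / (39/44) = 12/13.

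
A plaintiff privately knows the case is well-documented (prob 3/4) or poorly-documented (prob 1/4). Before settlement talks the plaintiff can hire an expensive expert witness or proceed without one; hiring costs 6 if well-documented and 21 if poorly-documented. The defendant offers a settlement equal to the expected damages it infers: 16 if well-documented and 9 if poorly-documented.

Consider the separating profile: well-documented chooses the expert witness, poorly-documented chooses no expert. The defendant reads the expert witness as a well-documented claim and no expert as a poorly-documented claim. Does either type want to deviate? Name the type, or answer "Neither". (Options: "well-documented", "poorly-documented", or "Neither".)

Neither

The expert witness pays 16; no expert pays 9.
well-documented: assigned the expert witness, nets 16 − 6 = 10; deviating to no expert nets 9.
poorly-documented: assigned no expert, nets 9; deviating to the expert witness nets 16 − 21 = -5.
Both types strictly prefer their assigned action; no profitable deviation.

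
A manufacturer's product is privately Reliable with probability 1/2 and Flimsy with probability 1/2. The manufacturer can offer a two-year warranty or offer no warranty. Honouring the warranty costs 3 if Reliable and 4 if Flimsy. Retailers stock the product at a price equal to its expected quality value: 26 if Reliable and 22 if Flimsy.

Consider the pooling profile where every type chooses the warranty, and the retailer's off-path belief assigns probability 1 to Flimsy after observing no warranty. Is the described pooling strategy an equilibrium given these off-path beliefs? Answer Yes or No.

No

On path, the retailer holds the prior and pays 1/2·26 + 1/2·22 = 24. Off path (no warranty), believing Flimsy, it pays 22.
Reliable: the warranty nets 24 − 3 = 21; no warranty nets 22. Reliable would deviate.
Flimsy: the warranty nets 24 − 4 = 20; no warranty nets 22. Flimsy would deviate.
A type deviates, so pooling fails.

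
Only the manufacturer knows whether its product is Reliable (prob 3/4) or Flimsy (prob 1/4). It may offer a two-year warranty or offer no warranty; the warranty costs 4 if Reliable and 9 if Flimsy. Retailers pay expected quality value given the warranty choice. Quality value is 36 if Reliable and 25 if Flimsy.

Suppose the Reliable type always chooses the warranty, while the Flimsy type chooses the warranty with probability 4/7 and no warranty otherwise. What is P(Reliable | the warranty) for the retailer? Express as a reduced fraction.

P(the warranty) = (3/4)·1 + (1/4)·(4/7) = 25/28.
By Bayes' rule, P(Reliable | the warranty) = (3/4) / (25/28) = 21/25.

21/25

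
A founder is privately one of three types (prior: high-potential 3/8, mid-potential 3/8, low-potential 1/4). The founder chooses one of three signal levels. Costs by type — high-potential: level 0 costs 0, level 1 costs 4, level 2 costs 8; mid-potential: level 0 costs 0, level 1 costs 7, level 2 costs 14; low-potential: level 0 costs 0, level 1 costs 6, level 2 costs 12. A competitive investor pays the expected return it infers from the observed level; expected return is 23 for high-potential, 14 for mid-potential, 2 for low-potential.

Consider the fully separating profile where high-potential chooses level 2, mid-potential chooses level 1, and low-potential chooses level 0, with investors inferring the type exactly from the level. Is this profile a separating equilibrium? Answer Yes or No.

Separating valuations: level 2 → 23, level 1 → 14, level 0 → 2.
high-potential (assigned level 2): level 0: 2 − 0 = 2; level 1: 14 − 4 = 10; level 2: 23 − 8 = 15. high-potential stays.
mid-potential (assigned level 1): level 0: 2 − 0 = 2; level 1: 14 − 7 = 7; level 2: 23 − 14 = 9. mid-potential prefers level 2.
low-potential (assigned level 0): level 0: 2 − 0 = 2; level 1: 14 − 6 = 8; level 2: 23 − 12 = 11. low-potential prefers level 2.
At least one type deviates; the separating profile fails.

No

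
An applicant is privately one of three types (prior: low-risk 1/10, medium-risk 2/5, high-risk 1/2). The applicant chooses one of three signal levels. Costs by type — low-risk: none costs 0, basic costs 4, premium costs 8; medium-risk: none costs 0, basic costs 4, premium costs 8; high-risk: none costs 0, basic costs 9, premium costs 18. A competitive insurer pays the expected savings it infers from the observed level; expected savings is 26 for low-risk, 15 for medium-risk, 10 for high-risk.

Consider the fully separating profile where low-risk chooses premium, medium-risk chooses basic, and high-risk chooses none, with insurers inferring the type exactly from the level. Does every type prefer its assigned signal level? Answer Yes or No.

No

Separating rebates: premium → 26, basic → 15, none → 10.
low-risk (assigned premium): none: 10 − 0 = 10; basic: 15 − 4 = 11; premium: 26 − 8 = 18. low-risk stays.
medium-risk (assigned basic): none: 10 − 0 = 10; basic: 15 − 4 = 11; premium: 26 − 8 = 18. medium-risk prefers premium.
high-risk (assigned none): none: 10 − 0 = 10; basic: 15 − 9 = 6; premium: 26 − 18 = 8. high-risk stays.
At least one type deviates; the separating profile fails.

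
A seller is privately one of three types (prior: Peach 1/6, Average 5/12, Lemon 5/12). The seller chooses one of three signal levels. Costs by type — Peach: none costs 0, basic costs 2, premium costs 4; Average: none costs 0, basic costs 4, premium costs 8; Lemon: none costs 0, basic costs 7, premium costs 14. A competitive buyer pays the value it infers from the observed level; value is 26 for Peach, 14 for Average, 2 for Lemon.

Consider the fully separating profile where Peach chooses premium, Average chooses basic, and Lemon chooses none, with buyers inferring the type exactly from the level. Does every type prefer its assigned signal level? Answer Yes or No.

No

Separating prices: premium → 26, basic → 14, none → 2.
Peach (assigned premium): none: 2 − 0 = 2; basic: 14 − 2 = 12; premium: 26 − 4 = 22. Peach stays.
Average (assigned basic): none: 2 − 0 = 2; basic: 14 − 4 = 10; premium: 26 − 8 = 18. Average prefers premium.
Lemon (assigned none): none: 2 − 0 = 2; basic: 14 − 7 = 7; premium: 26 − 14 = 12. Lemon prefers premium.
At least one type deviates; the separating profile fails.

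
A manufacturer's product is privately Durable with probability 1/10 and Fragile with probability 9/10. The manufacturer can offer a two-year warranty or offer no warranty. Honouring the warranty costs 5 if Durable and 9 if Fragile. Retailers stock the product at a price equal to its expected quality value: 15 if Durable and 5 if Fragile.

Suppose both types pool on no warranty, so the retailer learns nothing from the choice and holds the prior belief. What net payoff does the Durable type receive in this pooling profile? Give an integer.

6

Pooled price = 1/10·15 + 9/10·5 = 6.
Durable pays no cost for no warranty, so net payoff = 6.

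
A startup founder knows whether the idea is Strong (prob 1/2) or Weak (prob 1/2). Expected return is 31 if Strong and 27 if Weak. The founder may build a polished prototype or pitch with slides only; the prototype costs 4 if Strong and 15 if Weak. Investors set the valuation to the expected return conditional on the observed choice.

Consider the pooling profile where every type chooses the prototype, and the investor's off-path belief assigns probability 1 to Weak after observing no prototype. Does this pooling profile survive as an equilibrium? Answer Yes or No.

On path, the investor holds the prior and pays 1/2·31 + 1/2·27 = 29. Off path (no prototype), believing Weak, it pays 27.
Strong: the prototype nets 29 − 4 = 25; no prototype nets 27. Strong would deviate.
Weak: the prototype nets 29 − 15 = 14; no prototype nets 27. Weak would deviate.
A type deviates, so pooling fails.

No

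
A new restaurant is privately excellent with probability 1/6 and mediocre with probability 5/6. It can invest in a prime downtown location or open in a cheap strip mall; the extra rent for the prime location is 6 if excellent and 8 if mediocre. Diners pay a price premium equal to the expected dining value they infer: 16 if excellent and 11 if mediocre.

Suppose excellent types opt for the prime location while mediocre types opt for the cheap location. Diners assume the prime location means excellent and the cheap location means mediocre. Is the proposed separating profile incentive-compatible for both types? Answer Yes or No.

No

Under these beliefs, the prime location earns price premium 16 and the cheap location earns price premium 11.
excellent: the prime location nets 16 − 6 = 10; the cheap location nets 11. excellent would deviate to the cheap location.
mediocre: the prime location nets 16 − 8 = 8; the cheap location nets 11. mediocre prefers the cheap location.
excellent has a profitable deviation, so the profile is not an equilibrium.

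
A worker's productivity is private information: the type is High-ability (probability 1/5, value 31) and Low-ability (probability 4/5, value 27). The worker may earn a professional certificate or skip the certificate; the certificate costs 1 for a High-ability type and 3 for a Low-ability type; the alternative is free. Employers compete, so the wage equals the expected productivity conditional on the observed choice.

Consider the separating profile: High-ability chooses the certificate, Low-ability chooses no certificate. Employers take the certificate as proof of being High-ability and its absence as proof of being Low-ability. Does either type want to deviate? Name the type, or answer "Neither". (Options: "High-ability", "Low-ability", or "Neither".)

The certificate pays 31; no certificate pays 27.
High-ability: assigned the certificate, nets 31 − 1 = 30; deviating to no certificate nets 27.
Low-ability: assigned no certificate, nets 27; deviating to the certificate nets 31 − 3 = 28.
The Low-ability type gains 1 by deviating.

Low-ability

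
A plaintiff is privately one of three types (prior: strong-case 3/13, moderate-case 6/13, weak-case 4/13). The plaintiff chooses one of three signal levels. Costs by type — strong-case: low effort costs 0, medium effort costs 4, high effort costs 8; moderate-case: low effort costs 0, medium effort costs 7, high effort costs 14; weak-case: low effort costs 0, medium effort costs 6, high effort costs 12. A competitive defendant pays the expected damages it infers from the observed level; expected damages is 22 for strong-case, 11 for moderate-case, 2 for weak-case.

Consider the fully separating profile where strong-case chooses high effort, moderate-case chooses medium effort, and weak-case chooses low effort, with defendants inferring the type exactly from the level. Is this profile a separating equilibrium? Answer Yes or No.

Separating settlements: high effort → 22, medium effort → 11, low effort → 2.
strong-case (assigned high effort): low effort: 2 − 0 = 2; medium effort: 11 − 4 = 7; high effort: 22 − 8 = 14. strong-case stays.
moderate-case (assigned medium effort): low effort: 2 − 0 = 2; medium effort: 11 − 7 = 4; high effort: 22 − 14 = 8. moderate-case prefers high effort.
weak-case (assigned low effort): low effort: 2 − 0 = 2; medium effort: 11 − 6 = 5; high effort: 22 − 12 = 10. weak-case prefers high effort.
At least one type deviates; the separating profile fails.

No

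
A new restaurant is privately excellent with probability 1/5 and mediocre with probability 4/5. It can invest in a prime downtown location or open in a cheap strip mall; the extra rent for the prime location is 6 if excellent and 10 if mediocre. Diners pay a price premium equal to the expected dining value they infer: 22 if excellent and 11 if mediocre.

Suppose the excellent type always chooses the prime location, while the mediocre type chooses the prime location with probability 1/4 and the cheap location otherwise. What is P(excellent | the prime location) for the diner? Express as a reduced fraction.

1/2

P(the prime location) = (1/5)·1 + (4/5)·(1/4) = 2/5.
By Bayes' rule, P(excellent | the prime location) = (1/5) / (2/5) = 1/2.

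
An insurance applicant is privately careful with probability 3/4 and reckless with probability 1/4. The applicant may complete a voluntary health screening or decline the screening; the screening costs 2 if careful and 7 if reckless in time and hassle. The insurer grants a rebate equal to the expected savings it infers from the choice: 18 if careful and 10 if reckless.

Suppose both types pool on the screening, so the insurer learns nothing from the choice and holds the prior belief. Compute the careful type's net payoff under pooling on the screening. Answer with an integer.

Pooled rebate = 3/4·18 + 1/4·10 = 16.
careful pays cost 2 for the screening, so net payoff = 16 − 2 = 14.

14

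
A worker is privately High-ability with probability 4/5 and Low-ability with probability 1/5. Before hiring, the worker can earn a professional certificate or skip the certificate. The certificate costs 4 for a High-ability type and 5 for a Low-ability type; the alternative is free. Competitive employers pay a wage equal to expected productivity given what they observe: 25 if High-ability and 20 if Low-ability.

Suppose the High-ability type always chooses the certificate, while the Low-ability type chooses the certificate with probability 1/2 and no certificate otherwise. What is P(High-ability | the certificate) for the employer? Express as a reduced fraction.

8/9

P(the certificate) = (4/5)·1 + (1/5)·(1/2) = 9/10.
By Bayes' rule, P(High-ability | the certificate) = (4/5) / (9/10) = 8/9.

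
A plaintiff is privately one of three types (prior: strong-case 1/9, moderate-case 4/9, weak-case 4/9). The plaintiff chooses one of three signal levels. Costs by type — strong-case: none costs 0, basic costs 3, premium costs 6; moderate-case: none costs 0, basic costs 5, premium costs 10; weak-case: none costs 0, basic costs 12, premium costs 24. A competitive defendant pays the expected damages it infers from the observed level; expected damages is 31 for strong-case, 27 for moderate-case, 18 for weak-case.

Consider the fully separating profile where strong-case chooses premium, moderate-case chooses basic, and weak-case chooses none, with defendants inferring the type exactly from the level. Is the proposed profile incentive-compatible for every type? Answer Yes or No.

Yes

Separating settlements: premium → 31, basic → 27, none → 18.
strong-case (assigned premium): none: 18 − 0 = 18; basic: 27 − 3 = 24; premium: 31 − 6 = 25. strong-case stays.
moderate-case (assigned basic): none: 18 − 0 = 18; basic: 27 − 5 = 22; premium: 31 − 10 = 21. moderate-case stays.
weak-case (assigned none): none: 18 − 0 = 18; basic: 27 − 12 = 15; premium: 31 − 24 = 7. weak-case stays.
Every type prefers its assigned level; separation holds.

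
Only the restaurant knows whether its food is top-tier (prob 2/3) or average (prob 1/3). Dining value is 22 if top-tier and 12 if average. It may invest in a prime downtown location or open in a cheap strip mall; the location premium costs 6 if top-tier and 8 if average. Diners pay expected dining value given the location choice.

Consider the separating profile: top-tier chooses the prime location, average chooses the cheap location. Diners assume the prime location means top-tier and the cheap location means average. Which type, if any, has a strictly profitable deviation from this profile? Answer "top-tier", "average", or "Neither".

The prime location pays 22; the cheap location pays 12.
top-tier: assigned the prime location, nets 22 − 6 = 16; deviating to the cheap location nets 12.
average: assigned the cheap location, nets 12; deviating to the prime location nets 22 − 8 = 14.
The average type gains 2 by deviating.

average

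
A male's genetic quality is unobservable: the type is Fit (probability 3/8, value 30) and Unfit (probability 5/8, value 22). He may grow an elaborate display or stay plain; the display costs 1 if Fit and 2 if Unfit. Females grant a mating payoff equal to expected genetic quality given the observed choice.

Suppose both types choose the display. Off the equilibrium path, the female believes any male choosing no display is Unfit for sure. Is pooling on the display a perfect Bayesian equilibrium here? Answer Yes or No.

Yes

On path, the female holds the prior and pays 3/8·30 + 5/8·22 = 25. Off path (no display), believing Unfit, it pays 22.
Fit: the display nets 25 − 1 = 24; no display nets 22. Fit stays.
Unfit: the display nets 25 − 2 = 23; no display nets 22. Unfit stays.
No type deviates, so pooling is sustained.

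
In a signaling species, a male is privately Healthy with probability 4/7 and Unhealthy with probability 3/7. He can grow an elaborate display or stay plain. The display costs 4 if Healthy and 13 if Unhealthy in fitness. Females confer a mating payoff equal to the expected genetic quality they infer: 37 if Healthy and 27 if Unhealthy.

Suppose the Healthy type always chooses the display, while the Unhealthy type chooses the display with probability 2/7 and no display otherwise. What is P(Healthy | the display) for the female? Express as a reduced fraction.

P(the display) = (4/7)·1 + (3/7)·(2/7) = 34/49.
By Bayes' rule, P(Healthy | the display) = (4/7) / (34/49) = 14/17.

14/17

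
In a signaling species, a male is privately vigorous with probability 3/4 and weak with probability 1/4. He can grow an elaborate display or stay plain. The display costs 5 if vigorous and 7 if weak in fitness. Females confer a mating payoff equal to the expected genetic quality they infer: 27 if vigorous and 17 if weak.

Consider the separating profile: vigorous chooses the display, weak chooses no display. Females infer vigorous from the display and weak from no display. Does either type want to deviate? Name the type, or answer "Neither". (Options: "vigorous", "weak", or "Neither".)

weak

The display pays 27; no display pays 17.
vigorous: assigned the display, nets 27 − 5 = 22; deviating to no display nets 17.
weak: assigned no display, nets 17; deviating to the display nets 27 − 7 = 20.
The weak type gains 3 by deviating.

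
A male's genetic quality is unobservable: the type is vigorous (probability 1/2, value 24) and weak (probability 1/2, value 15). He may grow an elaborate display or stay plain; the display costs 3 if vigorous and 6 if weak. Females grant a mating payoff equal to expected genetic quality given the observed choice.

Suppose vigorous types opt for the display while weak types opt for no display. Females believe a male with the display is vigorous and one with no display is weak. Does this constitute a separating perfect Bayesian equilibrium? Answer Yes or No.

Under these beliefs, the display earns mating payoff 24 and no display earns mating payoff 15.
vigorous: the display nets 24 − 3 = 21; no display nets 15. vigorous prefers the display.
weak: the display nets 24 − 6 = 18; no display nets 15. weak would deviate to the display.
weak has a profitable deviation, so the profile is not an equilibrium.

No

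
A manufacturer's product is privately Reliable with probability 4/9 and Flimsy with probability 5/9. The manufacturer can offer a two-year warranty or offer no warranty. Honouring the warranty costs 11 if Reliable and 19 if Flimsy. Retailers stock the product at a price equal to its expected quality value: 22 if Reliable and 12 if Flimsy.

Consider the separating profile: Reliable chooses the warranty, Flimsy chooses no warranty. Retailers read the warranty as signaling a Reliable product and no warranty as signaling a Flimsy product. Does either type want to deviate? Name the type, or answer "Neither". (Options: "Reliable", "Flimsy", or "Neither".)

Reliable

The warranty pays 22; no warranty pays 12.
Reliable: assigned the warranty, nets 22 − 11 = 11; deviating to no warranty nets 12.
Flimsy: assigned no warranty, nets 12; deviating to the warranty nets 22 − 19 = 3.
The Reliable type gains 1 by deviating.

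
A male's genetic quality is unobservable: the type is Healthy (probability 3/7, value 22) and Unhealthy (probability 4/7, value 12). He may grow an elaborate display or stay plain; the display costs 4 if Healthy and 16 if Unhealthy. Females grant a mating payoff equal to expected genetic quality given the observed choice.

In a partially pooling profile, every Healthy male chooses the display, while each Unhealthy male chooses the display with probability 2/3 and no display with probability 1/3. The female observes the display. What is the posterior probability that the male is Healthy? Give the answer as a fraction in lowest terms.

P(the display) = (3/7)·1 + (4/7)·(2/3) = 17/21.
By Bayes' rule, P(Healthy | the display) = (3/7) / (17/21) = 9/17.

9/17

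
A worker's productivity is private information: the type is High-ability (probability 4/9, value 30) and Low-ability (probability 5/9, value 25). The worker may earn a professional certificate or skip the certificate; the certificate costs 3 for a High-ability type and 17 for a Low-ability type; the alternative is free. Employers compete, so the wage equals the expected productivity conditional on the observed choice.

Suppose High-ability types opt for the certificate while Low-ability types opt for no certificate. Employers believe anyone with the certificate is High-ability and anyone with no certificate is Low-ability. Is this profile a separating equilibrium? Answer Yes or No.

Under these beliefs, the certificate earns wage 30 and no certificate earns wage 25.
High-ability: the certificate nets 30 − 3 = 27; no certificate nets 25. High-ability prefers the certificate.
Low-ability: the certificate nets 30 − 17 = 13; no certificate nets 25. Low-ability prefers no certificate.
Neither type deviates, so the separating profile is an equilibrium.

Yes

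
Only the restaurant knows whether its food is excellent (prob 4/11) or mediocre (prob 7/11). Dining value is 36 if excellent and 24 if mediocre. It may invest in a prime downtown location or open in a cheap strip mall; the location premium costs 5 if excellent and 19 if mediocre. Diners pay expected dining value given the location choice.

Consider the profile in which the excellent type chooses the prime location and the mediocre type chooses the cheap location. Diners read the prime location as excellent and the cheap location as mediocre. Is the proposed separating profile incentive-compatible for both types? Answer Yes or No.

Yes

Under these beliefs, the prime location earns price premium 36 and the cheap location earns price premium 24.
excellent: the prime location nets 36 − 5 = 31; the cheap location nets 24. excellent prefers the prime location.
mediocre: the prime location nets 36 − 19 = 17; the cheap location nets 24. mediocre prefers the cheap location.
Neither type deviates, so the separating profile is an equilibrium.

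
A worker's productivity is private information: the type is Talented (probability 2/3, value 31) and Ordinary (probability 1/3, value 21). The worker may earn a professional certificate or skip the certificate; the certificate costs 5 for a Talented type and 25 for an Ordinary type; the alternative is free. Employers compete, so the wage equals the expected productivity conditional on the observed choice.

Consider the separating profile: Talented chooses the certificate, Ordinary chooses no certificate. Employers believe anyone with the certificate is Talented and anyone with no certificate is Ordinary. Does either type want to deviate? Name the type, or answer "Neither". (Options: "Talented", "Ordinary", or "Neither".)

Neither

The certificate pays 31; no certificate pays 21.
Talented: assigned the certificate, nets 31 − 5 = 26; deviating to no certificate nets 21.
Ordinary: assigned no certificate, nets 21; deviating to the certificate nets 31 − 25 = 6.
Both types strictly prefer their assigned action; no profitable deviation.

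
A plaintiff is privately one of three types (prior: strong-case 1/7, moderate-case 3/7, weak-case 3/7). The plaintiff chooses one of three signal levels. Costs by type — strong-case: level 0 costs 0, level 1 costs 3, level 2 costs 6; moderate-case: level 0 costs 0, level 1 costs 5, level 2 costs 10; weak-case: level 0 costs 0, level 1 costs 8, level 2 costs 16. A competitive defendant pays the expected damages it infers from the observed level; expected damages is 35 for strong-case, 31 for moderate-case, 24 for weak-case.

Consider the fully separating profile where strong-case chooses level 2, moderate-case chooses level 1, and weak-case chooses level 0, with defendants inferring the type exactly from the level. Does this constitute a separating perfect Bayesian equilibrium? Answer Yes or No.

Yes

Separating settlements: level 2 → 35, level 1 → 31, level 0 → 24.
strong-case (assigned level 2): level 0: 24 − 0 = 24; level 1: 31 − 3 = 28; level 2: 35 − 6 = 29. strong-case stays.
moderate-case (assigned level 1): level 0: 24 − 0 = 24; level 1: 31 − 5 = 26; level 2: 35 − 10 = 25. moderate-case stays.
weak-case (assigned level 0): level 0: 24 − 0 = 24; level 1: 31 − 8 = 23; level 2: 35 − 16 = 19. weak-case stays.
Every type prefers its assigned level; separation holds.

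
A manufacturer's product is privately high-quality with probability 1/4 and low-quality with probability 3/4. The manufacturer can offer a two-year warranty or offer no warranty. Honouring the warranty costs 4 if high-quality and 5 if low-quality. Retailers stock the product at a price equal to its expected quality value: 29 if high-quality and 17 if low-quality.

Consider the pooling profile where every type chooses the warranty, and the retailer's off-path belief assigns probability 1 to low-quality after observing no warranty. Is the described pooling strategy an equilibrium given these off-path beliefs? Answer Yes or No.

On path, the retailer holds the prior and pays 1/4·29 + 3/4·17 = 20. Off path (no warranty), believing low-quality, it pays 17.
high-quality: the warranty nets 20 − 4 = 16; no warranty nets 17. high-quality would deviate.
low-quality: the warranty nets 20 − 5 = 15; no warranty nets 17. low-quality would deviate.
A type deviates, so pooling fails.

No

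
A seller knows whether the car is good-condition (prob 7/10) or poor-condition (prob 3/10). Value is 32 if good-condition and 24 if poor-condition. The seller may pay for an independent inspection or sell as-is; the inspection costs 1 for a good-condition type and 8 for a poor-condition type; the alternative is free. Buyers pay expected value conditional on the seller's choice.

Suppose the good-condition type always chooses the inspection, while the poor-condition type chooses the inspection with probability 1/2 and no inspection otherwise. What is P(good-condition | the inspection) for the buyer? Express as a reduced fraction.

P(the inspection) = (7/10)·1 + (3/10)·(1/2) = 17/20.
By Bayes' rule, P(good-condition | the inspection) = (7/10) / (17/20) = 14/17.

14/17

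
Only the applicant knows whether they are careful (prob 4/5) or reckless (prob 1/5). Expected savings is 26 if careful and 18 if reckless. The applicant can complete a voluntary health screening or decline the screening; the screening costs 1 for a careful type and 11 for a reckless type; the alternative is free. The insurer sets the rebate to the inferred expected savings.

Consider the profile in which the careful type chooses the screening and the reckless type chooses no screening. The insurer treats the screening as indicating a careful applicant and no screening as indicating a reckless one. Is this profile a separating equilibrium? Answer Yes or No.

Yes

Under these beliefs, the screening earns rebate 26 and no screening earns rebate 18.
careful: the screening nets 26 − 1 = 25; no screening nets 18. careful prefers the screening.
reckless: the screening nets 26 − 11 = 15; no screening nets 18. reckless prefers no screening.
Neither type deviates, so the separating profile is an equilibrium.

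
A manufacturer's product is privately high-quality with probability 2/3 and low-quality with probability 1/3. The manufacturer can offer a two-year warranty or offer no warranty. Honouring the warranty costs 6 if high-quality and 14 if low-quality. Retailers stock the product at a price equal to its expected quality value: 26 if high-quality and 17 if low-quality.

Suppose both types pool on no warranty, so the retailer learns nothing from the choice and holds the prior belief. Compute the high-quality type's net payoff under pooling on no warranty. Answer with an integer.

Pooled price = 2/3·26 + 1/3·17 = 23.
high-quality pays no cost for no warranty, so net payoff = 23.

23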